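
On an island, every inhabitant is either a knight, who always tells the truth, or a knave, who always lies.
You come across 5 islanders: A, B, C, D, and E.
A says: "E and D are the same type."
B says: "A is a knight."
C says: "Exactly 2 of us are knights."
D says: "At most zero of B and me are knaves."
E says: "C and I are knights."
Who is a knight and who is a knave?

A is a knave, B is a knave, C is a knight, D is a knave, and E is a knight.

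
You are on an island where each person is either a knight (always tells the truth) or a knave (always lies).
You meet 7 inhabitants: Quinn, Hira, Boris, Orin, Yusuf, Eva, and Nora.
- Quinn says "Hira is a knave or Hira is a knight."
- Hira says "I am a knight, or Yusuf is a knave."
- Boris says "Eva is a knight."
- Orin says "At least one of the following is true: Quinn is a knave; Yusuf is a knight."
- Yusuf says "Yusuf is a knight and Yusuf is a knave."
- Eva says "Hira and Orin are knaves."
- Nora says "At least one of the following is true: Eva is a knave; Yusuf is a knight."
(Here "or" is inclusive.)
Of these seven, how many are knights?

The unique consistent assignment is Quinn=knight, Hira=knight, Boris=knave, Orin=knave, Yusuf=knave, Eva=knave, Nora=knight.
That has 3 knights.

3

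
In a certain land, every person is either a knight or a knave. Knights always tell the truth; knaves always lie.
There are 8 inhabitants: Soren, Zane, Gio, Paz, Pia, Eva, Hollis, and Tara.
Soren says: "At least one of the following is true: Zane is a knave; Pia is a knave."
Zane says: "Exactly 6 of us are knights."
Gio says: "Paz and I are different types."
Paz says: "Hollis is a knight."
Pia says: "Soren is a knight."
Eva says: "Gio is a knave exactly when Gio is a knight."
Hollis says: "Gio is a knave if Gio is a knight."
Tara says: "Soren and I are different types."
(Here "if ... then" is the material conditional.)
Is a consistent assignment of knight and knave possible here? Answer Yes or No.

Checking all 256 assignments, each has at least one speaker whose statement's truth value contradicts their type.

No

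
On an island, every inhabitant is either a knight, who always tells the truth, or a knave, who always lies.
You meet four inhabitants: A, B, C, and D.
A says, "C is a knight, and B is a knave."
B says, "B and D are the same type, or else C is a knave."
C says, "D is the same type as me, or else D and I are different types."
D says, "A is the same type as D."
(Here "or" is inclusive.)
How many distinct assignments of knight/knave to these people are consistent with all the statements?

1

Consistent assignments:
  A=knight, B=knave, C=knight, D=knight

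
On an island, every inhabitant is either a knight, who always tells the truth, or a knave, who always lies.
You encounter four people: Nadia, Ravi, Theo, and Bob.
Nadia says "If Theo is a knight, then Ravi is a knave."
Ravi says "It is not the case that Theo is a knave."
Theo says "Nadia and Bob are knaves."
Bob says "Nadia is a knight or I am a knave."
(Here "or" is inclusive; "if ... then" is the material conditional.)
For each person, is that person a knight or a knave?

Nadia is a knight, Ravi is a knave, Theo is a knave, and Bob is a knight.

As a knight, Nadia's statement "if Theo is a knight, then Ravi is a knave" should be true; it is.
Ravi is a knave, and the claim "it is not the case that Theo is a knave" is indeed false.
Theo is a knave, and the claim "Nadia and Bob are knaves" is indeed false.
Bob is a knight, so "Nadia is a knight or I am a knave" must be true — and it is.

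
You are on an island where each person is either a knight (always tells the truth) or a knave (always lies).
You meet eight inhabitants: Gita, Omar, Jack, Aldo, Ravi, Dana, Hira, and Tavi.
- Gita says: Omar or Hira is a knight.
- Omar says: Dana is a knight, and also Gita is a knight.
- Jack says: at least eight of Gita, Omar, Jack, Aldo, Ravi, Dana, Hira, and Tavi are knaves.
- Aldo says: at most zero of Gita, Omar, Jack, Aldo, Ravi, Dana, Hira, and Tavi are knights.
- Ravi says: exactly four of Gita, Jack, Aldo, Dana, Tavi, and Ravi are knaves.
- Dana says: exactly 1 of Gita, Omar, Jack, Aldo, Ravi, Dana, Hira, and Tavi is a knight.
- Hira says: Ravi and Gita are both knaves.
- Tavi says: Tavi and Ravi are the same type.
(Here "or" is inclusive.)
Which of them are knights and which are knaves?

Since Gita is a knave, "Omar or Hira is a knight" needs to be false, which holds.
Omar is a knave; "Dana is a knight, and also Gita is a knight" is false, as required.
Jack is a knave, so "at least eight of Gita, Omar, Jack, Aldo, Ravi, Dana, Hira, and Tavi are knaves" must be false — and it is.
Aldo is a knave; "at most zero of Gita, Omar, Jack, Aldo, Ravi, Dana, Hira, and Tavi are knights" is false, as required.
Ravi (knight): "exactly four of Gita, Jack, Aldo, Dana, Tavi, and Ravi are knaves" — True. ✓
Dana (knave): "exactly 1 of Gita, Omar, Jack, Aldo, Ravi, Dana, Hira, and Tavi is a knight" — false. ✓
Hira is a knave; "Ravi and Gita are both knaves" is false, as required.
Tavi (knight): "Tavi and Ravi are the same type" — True. ✓

Knights: Ravi and Tavi. Knaves: Gita, Omar, Jack, Aldo, Dana, and Hira.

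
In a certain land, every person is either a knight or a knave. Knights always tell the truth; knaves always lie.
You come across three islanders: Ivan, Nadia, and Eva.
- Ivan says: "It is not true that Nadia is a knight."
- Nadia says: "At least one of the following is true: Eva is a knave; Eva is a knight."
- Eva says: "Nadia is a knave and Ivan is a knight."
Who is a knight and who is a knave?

Ivan is a knave, Nadia is a knight, and Eva is a knave.

Suppose Ivan is a knight. Then Ivan's statement "it is not true that Nadia is a knight" would have to be true. Checking the 4 ways to assign the others, none is consistent with every speaker.
(For instance, with Nadia=knight, Eva=knave, Ivan's claim "it is not true that Nadia is a knight" comes out false where it would need to be true.)
So Ivan must be a knave, making "it is not true that Nadia is a knight" false. Taking Ivan=knave, Nadia=knight, Eva=knave, each remaining statement checks out:
  Nadia (knight): "at least one of the following is true: Eva is a knave; Eva is a knight" — true. ✓
  Eva (knave): "Nadia is a knave and Ivan is a knight" — false. ✓
This is the unique consistent assignment.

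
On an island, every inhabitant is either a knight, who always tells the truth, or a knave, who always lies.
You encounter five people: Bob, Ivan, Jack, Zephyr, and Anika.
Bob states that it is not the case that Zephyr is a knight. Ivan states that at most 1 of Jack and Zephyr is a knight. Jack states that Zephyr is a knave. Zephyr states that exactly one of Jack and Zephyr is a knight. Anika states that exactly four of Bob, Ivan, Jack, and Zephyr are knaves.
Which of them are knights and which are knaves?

Bob (knave): "it is not the case that Zephyr is a knight" — false. ✓
Ivan is a knight, and the claim "at most 1 of Jack and Zephyr is a knight" is indeed true.
Jack is a knave, so "Zephyr is a knave" must be false — and it is.
Zephyr is a knight, and the claim "exactly one of Jack and Zephyr is a knight" is indeed true.
Since Anika is a knave, "exactly four of Bob, Ivan, Jack, and Zephyr are knaves" needs to be false, which holds.

Bob is a knave, Ivan is a knight, Jack is a knave, Zephyr is a knight, and Anika is a knave.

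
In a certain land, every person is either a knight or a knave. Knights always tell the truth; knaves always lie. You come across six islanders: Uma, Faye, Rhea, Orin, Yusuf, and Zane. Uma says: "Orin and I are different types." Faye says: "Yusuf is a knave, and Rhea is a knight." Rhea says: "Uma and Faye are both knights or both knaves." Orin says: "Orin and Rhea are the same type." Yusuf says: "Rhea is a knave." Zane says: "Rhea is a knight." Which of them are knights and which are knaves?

Uma is a knight, Faye is a knight, Rhea is a knight, Orin is a knave, Yusuf is a knave, and Zane is a knight.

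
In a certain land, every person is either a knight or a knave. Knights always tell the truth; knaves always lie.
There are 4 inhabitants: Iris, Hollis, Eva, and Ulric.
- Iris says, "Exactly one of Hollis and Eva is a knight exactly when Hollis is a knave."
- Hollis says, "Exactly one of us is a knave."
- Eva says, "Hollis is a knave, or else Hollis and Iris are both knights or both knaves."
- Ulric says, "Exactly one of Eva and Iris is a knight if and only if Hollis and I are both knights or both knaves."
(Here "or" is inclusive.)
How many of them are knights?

2

The unique consistent assignment is Iris=knight, Hollis=knave, Eva=knight, Ulric=knave.
That has 2 knights.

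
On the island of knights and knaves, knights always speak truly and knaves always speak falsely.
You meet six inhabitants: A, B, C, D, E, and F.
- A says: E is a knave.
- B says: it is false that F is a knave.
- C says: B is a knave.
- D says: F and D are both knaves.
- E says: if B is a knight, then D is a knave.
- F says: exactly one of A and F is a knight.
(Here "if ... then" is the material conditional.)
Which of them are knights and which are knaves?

A is a knave, B is a knight, C is a knave, D is a knave, E is a knight, and F is a knight.

A (knave): "E is a knave" — False. ✓
B is a knight; "it is false that F is a knave" is True, as required.
C (knave): "B is a knave" — False. ✓
D is a knave, so "F and D are both knaves" must be False — and it is.
E is a knight, so "if B is a knight, then D is a knave" must be True — and it is.
Since F is a knight, "exactly one of A and F is a knight" needs to be True, which holds.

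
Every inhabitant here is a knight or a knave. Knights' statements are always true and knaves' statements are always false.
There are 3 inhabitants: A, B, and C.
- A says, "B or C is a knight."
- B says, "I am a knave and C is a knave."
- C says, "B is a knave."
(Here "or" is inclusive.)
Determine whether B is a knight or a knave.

Consistent assignments: {A=knight, B=knave, C=knight}
In every consistent assignment, B is a knave.

B is a knave.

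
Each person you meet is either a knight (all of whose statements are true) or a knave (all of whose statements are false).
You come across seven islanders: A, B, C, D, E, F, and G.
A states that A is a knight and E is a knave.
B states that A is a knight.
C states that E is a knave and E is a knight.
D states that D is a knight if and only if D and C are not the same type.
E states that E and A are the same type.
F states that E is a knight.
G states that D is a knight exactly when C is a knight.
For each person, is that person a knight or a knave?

A is a knight, B is a knight, C is a knave, D is a knight, E is a knave, F is a knave, and G is a knave.

A is a knight, and the claim "A is a knight and E is a knave" is indeed True.
B is a knight, and the claim "A is a knight" is indeed True.
As a knave, C's statement "E is a knave and E is a knight" should be false; it is.
D is a knight; "D is a knight if and only if D and C are not the same type" is True, as required.
Since E is a knave, "E and A are the same type" needs to be false, which holds.
F is a knave, and the claim "E is a knight" is indeed false.
As a knave, G's statement "D is a knight exactly when C is a knight" should be false; it is.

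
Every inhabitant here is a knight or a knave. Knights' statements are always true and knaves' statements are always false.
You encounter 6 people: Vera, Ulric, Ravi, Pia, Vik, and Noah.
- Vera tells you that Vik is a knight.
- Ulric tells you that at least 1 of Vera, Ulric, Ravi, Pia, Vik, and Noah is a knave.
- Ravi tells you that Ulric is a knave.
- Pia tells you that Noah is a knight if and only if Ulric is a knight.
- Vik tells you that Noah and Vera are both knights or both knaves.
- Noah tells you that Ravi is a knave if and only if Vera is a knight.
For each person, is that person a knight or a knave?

Vera is a knight, Ulric is a knight, Ravi is a knave, Pia is a knight, Vik is a knight, and Noah is a knight.

As a knight, Vera's statement "Vik is a knight" should be true; it is.
As a knight, Ulric's statement "at least 1 of Vera, Ulric, Ravi, Pia, Vik, and Noah is a knave" should be true; it is.
Since Ravi is a knave, "Ulric is a knave" needs to be false, which holds.
Pia (knight): "Noah is a knight if and only if Ulric is a knight" — true. ✓
As a knight, Vik's statement "Noah and Vera are both knights or both knaves" should be true; it is.
Noah is a knight, and the claim "Ravi is a knave if and only if Vera is a knight" is indeed true.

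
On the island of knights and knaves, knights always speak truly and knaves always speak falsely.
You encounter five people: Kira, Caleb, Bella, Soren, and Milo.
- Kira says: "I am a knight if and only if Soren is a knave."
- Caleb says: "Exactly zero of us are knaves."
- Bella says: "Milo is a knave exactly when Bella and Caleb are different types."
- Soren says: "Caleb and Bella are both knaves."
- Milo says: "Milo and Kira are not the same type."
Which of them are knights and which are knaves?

Kira is a knave, Caleb is a knave, Bella is a knight, Soren is a knave, and Milo is a knave.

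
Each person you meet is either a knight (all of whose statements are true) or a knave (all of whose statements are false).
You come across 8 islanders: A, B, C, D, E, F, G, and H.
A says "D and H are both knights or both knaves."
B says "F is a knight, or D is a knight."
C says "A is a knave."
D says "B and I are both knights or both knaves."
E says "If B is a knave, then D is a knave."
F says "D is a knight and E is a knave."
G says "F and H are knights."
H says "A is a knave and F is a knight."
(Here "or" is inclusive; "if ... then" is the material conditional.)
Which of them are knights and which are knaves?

A is a knave, and the claim "D and H are both knights or both knaves" is indeed False.
As a knight, B's statement "F is a knight, or D is a knight" should be true; it is.
As a knight, C's statement "A is a knave" should be true; it is.
As a knight, D's statement "B and I are both knights or both knaves" should be true; it is.
As a knight, E's statement "if B is a knave, then D is a knave" should be true; it is.
F (knave): "D is a knight and E is a knave" — False. ✓
G is a knave, and the claim "F and H are knights" is indeed False.
H (knave): "A is a knave and F is a knight" — False. ✓

A is a knave, B is a knight, C is a knight, D is a knight, E is a knight, F is a knave, G is a knave, and H is a knave.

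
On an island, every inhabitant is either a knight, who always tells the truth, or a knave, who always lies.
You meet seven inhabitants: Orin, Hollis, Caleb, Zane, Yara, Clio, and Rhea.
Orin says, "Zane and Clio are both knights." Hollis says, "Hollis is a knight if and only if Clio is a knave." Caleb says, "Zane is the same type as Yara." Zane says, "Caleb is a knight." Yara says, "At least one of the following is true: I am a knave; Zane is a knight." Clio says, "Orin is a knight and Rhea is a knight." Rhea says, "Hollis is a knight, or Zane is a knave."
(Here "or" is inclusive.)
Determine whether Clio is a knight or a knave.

Clio is a knave.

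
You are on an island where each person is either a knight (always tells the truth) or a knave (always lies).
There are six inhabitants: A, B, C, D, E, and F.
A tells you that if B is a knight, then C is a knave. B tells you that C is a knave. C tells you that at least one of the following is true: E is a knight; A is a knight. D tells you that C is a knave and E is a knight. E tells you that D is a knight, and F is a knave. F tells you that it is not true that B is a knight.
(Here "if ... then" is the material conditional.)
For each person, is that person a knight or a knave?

A is a knight; "if B is a knight, then C is a knave" is True, as required.
B is a knave; "C is a knave" is False, as required.
C (knight): "at least one of the following is true: E is a knight; A is a knight" — True. ✓
D (knave): "C is a knave and E is a knight" — False. ✓
Since E is a knave, "D is a knight, and F is a knave" needs to be False, which holds.
Since F is a knight, "it is not true that B is a knight" needs to be True, which holds.

A is a knight, B is a knave, C is a knight, D is a knave, E is a knave, and F is a knight.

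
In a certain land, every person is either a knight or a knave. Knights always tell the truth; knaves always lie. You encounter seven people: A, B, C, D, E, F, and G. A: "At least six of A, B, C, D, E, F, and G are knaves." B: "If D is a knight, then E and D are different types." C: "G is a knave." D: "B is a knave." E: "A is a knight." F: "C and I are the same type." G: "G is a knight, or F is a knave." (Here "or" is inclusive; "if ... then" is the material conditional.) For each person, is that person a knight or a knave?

A is a knave, B is a knight, C is a knight, D is a knave, E is a knave, F is a knight, and G is a knave.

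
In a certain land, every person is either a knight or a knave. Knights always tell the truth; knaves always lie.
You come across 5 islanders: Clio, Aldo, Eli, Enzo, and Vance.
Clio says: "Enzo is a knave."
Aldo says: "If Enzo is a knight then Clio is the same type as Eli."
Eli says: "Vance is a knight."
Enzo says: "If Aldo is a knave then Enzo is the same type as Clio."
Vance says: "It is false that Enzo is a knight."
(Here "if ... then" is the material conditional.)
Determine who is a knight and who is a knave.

Clio is a knave, Aldo is a knight, Eli is a knave, Enzo is a knight, and Vance is a knave.

Clio is a knave; "Enzo is a knave" is false, as required.
Aldo is a knight, so "if Enzo is a knight then Clio is the same type as Eli" must be true — and it is.
As a knave, Eli's statement "Vance is a knight" should be false; it is.
As a knight, Enzo's statement "if Aldo is a knave then Enzo is the same type as Clio" should be true; it is.
Vance is a knave; "it is false that Enzo is a knight" is false, as required.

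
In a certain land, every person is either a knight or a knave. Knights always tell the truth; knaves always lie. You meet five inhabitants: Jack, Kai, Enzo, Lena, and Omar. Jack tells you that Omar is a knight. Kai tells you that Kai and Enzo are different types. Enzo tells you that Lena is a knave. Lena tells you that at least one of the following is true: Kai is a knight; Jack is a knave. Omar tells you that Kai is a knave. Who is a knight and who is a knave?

Knights: Kai and Lena. Knaves: Jack, Enzo, and Omar.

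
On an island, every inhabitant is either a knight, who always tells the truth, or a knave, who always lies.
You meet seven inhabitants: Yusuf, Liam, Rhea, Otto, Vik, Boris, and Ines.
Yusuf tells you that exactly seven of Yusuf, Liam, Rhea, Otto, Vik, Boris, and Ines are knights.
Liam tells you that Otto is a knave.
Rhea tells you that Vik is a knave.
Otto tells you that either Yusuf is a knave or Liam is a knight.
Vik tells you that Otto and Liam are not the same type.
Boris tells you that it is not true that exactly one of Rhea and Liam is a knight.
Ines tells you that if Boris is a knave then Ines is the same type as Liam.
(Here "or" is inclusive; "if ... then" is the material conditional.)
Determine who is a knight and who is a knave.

Yusuf is a knave, and the claim "exactly seven of Yusuf, Liam, Rhea, Otto, Vik, Boris, and Ines are knights" is indeed false.
As a knave, Liam's statement "Otto is a knave" should be false; it is.
Rhea is a knave; "Vik is a knave" is false, as required.
Otto (knight): "either Yusuf is a knave or Liam is a knight" — true. ✓
Vik is a knight; "Otto and Liam are not the same type" is true, as required.
Boris is a knight, so "it is not true that exactly one of Rhea and Liam is a knight" must be true — and it is.
Ines (knight): "if Boris is a knave then Ines is the same type as Liam" — true. ✓

Knights: Otto, Vik, Boris, and Ines. Knaves: Yusuf, Liam, and Rhea.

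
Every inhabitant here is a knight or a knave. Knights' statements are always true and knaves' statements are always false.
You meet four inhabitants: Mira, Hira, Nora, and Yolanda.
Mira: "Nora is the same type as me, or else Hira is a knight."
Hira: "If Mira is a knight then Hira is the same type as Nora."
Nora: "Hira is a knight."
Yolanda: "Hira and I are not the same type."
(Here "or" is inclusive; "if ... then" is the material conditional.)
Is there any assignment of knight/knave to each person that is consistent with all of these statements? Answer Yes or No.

Checking all 16 assignments, each has at least one speaker whose statement's truth value contradicts their type.

No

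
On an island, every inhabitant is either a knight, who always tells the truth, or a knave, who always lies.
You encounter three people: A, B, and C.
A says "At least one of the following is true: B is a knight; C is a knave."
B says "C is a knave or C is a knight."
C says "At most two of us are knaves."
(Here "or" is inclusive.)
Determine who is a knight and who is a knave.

A is a knight, so "at least one of the following is true: B is a knight; C is a knave" must be true — and it is.
B is a knight, so "C is a knave or C is a knight" must be true — and it is.
Since C is a knight, "at most two of us are knaves" needs to be true, which holds.

Knights: A, B, and C. Knaves: none.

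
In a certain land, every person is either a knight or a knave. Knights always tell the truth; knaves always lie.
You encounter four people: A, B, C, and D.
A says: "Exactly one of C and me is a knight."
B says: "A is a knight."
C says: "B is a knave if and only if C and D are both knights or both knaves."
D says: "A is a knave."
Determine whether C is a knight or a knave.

C is a knave.

Consistent assignments: {A=knight, B=knight, C=knave, D=knave}; {A=knave, B=knave, C=knave, D=knight}
In every consistent assignment, C is a knave.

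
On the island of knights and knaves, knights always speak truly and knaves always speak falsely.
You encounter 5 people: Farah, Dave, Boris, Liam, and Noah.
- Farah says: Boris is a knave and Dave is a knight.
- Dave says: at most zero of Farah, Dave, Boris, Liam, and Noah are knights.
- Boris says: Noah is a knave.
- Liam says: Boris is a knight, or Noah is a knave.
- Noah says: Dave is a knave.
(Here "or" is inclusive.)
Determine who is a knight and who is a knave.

Farah is a knave, and the claim "Boris is a knave and Dave is a knight" is indeed False.
Dave is a knave; "at most zero of Farah, Dave, Boris, Liam, and Noah are knights" is False, as required.
Since Boris is a knave, "Noah is a knave" needs to be False, which holds.
Liam is a knave; "Boris is a knight, or Noah is a knave" is False, as required.
Noah (knight): "Dave is a knave" — True. ✓

Knights: Noah. Knaves: Farah, Dave, Boris, and Liam.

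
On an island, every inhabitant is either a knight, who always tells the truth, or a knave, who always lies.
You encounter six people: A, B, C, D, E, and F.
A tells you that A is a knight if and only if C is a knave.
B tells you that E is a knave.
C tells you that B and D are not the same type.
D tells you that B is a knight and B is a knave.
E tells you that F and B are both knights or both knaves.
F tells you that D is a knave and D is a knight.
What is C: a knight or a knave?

Consistent assignments: {A=knight, B=knave, C=knave, D=knave, E=knight, F=knave}; {A=knave, B=knave, C=knave, D=knave, E=knight, F=knave}
In every consistent assignment, C is a knave.

C is a knave.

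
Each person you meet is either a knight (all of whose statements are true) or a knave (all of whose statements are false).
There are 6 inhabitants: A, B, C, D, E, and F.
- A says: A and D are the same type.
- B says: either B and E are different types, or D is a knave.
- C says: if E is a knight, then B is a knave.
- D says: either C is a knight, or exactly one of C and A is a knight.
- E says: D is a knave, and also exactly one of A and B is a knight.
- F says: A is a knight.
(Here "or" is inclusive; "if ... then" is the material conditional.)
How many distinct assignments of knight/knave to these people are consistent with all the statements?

4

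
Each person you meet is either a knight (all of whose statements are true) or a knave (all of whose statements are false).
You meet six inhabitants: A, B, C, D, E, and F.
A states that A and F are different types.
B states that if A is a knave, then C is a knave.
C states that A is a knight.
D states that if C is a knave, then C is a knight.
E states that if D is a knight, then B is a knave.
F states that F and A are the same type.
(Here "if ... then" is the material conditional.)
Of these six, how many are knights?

4

The unique consistent assignment is A=knight, B=knight, C=knight, D=knight, E=knave, F=knave.
That has 4 knights.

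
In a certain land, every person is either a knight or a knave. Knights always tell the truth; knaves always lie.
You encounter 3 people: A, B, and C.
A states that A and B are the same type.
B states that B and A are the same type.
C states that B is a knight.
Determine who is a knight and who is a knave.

Suppose A is a knave. Then A's statement "A and B are the same type" would have to be false. Checking the 4 ways to assign the others, none is consistent with every speaker.
(For instance, with B=knight, C=knight, B's claim "B and A are the same type" comes out false where it would need to be true.)
So A must be a knight, making "A and B are the same type" true. Taking A=knight, B=knight, C=knight, each remaining statement checks out:
  B (knight): "B and A are the same type" — true. ✓
  C (knight): "B is a knight" — true. ✓
This is the unique consistent assignment.

A is a knight, B is a knight, and C is a knight.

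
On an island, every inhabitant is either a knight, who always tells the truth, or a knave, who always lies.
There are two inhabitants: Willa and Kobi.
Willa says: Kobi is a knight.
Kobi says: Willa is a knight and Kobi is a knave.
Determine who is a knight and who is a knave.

Knights: none. Knaves: Willa and Kobi.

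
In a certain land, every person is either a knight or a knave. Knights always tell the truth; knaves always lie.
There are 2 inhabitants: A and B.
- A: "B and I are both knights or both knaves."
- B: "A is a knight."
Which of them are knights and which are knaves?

Knights: A and B. Knaves: none.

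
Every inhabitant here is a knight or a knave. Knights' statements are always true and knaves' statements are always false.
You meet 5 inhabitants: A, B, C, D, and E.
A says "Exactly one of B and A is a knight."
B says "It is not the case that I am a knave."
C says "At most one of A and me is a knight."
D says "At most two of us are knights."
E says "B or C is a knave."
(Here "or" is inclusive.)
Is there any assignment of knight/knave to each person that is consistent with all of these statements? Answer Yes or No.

No

Checking all 32 assignments, each has at least one speaker whose statement's truth value contradicts their type.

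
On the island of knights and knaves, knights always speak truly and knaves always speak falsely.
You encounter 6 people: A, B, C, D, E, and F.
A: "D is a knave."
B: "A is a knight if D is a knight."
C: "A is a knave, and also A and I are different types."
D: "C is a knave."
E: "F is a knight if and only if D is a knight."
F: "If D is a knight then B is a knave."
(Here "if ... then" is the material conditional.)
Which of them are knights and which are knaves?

A is a knave, B is a knave, C is a knave, D is a knight, E is a knight, and F is a knight.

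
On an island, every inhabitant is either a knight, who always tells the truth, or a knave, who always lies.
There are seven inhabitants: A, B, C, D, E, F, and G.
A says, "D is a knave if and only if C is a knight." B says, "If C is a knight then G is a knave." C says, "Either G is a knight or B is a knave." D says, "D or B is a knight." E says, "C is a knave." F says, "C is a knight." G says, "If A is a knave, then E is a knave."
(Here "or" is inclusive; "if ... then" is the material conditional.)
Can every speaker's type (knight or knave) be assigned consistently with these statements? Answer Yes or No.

Yes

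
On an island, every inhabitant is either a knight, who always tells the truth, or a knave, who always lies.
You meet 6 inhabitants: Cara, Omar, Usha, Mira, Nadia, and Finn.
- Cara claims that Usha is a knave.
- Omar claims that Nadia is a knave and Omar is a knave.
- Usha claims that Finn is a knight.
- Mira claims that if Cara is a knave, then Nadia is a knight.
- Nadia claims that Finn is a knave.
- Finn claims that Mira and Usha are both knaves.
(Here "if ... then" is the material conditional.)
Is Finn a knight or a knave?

Finn is a knave.

Consistent assignments: {Cara=knight, Omar=knave, Usha=knave, Mira=knight, Nadia=knight, Finn=knave}
In every consistent assignment, Finn is a knave.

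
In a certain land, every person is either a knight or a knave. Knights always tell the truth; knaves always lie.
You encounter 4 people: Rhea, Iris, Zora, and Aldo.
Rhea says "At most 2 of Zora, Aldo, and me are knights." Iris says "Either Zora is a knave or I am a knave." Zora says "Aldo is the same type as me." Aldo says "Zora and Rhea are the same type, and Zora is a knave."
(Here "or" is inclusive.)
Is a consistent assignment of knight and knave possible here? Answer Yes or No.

No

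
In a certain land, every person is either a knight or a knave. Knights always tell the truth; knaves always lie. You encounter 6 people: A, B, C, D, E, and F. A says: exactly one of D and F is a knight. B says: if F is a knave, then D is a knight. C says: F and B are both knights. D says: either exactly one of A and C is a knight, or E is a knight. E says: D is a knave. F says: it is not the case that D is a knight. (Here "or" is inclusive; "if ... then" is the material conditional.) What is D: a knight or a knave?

D is a knight.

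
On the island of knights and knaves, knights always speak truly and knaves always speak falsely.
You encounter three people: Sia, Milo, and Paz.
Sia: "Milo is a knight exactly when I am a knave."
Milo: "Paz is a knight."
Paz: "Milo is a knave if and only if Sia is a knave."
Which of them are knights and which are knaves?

Knights: Sia. Knaves: Milo and Paz.

Suppose Sia is a knave. Then Sia's statement "Milo is a knight exactly when I am a knave" would have to be false. Checking the 4 ways to assign the others, none is consistent with every speaker.
(For instance, with Milo=knave, Paz=knave, Paz's claim "Milo is a knave if and only if Sia is a knave" comes out true where it would need to be false.)
So Sia must be a knight, making "Milo is a knight exactly when I am a knave" true. Taking Sia=knight, Milo=knave, Paz=knave, each remaining statement checks out:
  Milo (knave): "Paz is a knight" — false. ✓
  Paz (knave): "Milo is a knave if and only if Sia is a knave" — false. ✓
This is the unique consistent assignment.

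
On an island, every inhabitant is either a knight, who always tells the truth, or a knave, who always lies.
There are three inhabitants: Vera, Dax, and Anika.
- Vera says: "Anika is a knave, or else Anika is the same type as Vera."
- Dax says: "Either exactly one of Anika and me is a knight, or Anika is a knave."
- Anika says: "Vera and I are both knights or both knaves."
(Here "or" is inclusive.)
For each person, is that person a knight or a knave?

Vera is a knight, Dax is a knight, and Anika is a knave.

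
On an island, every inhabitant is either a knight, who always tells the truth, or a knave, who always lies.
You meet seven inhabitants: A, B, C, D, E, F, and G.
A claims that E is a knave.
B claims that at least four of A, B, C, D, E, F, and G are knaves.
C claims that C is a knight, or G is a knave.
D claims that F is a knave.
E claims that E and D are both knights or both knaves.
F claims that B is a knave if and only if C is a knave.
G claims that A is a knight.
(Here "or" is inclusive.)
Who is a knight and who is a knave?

A is a knight, B is a knave, C is a knight, D is a knight, E is a knave, F is a knave, and G is a knight.

As a knight, A's statement "E is a knave" should be True; it is.
B is a knave, and the claim "at least four of A, B, C, D, E, F, and G are knaves" is indeed false.
As a knight, C's statement "C is a knight, or G is a knave" should be True; it is.
Since D is a knight, "F is a knave" needs to be True, which holds.
As a knave, E's statement "E and D are both knights or both knaves" should be false; it is.
F is a knave, so "B is a knave if and only if C is a knave" must be false — and it is.
Since G is a knight, "A is a knight" needs to be True, which holds.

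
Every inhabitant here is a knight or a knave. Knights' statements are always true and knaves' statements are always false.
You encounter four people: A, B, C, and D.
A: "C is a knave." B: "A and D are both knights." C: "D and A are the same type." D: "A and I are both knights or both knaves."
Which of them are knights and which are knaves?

A is a knight, and the claim "C is a knave" is indeed True.
B is a knave, and the claim "A and D are both knights" is indeed false.
C is a knave, and the claim "D and A are the same type" is indeed false.
Since D is a knave, "A and I are both knights or both knaves" needs to be false, which holds.

A is a knight, B is a knave, C is a knave, and D is a knave.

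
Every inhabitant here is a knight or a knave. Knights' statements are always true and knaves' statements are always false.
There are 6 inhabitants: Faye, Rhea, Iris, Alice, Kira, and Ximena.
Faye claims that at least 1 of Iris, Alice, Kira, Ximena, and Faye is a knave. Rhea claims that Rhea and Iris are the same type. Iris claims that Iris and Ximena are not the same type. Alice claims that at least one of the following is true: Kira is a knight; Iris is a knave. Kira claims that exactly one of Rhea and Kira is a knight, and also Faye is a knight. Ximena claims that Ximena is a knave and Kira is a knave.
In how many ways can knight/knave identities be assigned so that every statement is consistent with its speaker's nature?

1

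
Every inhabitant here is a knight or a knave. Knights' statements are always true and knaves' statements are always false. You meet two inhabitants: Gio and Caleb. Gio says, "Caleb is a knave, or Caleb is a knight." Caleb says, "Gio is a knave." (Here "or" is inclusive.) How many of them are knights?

The unique consistent assignment is Gio=knight, Caleb=knave.
That has 1 knight.

1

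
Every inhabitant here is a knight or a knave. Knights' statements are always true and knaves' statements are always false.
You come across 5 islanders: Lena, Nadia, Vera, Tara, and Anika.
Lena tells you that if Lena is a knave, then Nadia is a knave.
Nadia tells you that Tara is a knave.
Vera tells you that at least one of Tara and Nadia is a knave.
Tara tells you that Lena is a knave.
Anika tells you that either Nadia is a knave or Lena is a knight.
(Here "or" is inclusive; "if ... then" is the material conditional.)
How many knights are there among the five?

4

The unique consistent assignment is Lena=knight, Nadia=knight, Vera=knight, Tara=knave, Anika=knight.
That has 4 knights.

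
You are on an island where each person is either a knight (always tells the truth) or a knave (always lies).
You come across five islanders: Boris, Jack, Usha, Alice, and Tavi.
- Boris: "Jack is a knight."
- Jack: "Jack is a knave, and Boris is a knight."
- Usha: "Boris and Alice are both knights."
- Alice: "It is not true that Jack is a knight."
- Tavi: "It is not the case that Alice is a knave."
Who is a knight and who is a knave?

Boris is a knave, Jack is a knave, Usha is a knave, Alice is a knight, and Tavi is a knight.

Suppose Boris is a knight. Then Boris's statement "Jack is a knight" would have to be true. Checking the 16 ways to assign the others, none is consistent with every speaker.
(For instance, with Jack=knave, Usha=knave, Alice=knight, Tavi=knight, Boris's claim "Jack is a knight" comes out false where it would need to be true.)
So Boris must be a knave, making "Jack is a knight" false. Taking Boris=knave, Jack=knave, Usha=knave, Alice=knight, Tavi=knight, each remaining statement checks out:
  Jack (knave): "Jack is a knave, and Boris is a knight" — false. ✓
  Usha (knave): "Boris and Alice are both knights" — false. ✓
  Alice (knight): "it is not true that Jack is a knight" — true. ✓
  Tavi (knight): "it is not the case that Alice is a knave" — true. ✓
This is the unique consistent assignment.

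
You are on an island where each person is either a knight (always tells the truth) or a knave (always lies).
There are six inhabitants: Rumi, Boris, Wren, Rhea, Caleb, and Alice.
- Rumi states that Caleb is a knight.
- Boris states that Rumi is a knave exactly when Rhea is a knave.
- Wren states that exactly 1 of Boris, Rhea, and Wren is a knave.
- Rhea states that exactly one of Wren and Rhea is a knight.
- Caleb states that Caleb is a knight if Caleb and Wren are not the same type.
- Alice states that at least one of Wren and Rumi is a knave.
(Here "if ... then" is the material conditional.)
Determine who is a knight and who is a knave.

Knights: Rumi, Caleb, and Alice. Knaves: Boris, Wren, and Rhea.

Rumi is a knight, and the claim "Caleb is a knight" is indeed True.
Boris is a knave, and the claim "Rumi is a knave exactly when Rhea is a knave" is indeed False.
As a knave, Wren's statement "exactly 1 of Boris, Rhea, and Wren is a knave" should be False; it is.
Rhea (knave): "exactly one of Wren and Rhea is a knight" — False. ✓
As a knight, Caleb's statement "Caleb is a knight if Caleb and Wren are not the same type" should be True; it is.
Alice is a knight, and the claim "at least one of Wren and Rumi is a knave" is indeed True.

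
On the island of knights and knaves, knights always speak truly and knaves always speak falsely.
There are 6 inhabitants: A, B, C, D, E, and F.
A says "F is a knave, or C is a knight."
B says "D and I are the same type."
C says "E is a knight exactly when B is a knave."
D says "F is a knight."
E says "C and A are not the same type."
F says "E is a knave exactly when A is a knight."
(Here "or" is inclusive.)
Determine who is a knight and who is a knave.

A is a knight, B is a knight, C is a knight, D is a knight, E is a knave, and F is a knight.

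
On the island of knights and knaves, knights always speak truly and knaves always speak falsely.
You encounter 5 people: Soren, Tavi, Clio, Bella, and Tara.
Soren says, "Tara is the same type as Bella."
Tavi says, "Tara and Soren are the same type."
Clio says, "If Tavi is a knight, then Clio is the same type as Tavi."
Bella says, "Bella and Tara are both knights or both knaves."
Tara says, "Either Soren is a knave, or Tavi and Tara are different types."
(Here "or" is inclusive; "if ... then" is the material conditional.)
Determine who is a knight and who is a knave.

Soren is a knave, Tavi is a knave, Clio is a knight, Bella is a knave, and Tara is a knight.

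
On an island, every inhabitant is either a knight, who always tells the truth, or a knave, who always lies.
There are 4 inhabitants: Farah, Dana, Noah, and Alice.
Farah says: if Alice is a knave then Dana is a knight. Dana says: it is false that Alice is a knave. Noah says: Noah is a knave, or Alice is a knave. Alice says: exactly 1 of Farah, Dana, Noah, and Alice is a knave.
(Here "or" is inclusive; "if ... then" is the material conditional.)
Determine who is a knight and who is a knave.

Farah is a knave, Dana is a knave, Noah is a knight, and Alice is a knave.

Farah is a knave, and the claim "if Alice is a knave then Dana is a knight" is indeed False.
Since Dana is a knave, "it is false that Alice is a knave" needs to be False, which holds.
Since Noah is a knight, "Noah is a knave, or Alice is a knave" needs to be True, which holds.
Since Alice is a knave, "exactly 1 of Farah, Dana, Noah, and Alice is a knave" needs to be False, which holds.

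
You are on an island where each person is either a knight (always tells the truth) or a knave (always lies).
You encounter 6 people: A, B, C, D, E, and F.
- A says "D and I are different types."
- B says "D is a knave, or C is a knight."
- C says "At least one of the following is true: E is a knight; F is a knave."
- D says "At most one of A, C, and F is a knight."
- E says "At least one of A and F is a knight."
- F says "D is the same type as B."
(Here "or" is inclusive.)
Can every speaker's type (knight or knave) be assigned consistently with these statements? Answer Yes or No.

Yes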